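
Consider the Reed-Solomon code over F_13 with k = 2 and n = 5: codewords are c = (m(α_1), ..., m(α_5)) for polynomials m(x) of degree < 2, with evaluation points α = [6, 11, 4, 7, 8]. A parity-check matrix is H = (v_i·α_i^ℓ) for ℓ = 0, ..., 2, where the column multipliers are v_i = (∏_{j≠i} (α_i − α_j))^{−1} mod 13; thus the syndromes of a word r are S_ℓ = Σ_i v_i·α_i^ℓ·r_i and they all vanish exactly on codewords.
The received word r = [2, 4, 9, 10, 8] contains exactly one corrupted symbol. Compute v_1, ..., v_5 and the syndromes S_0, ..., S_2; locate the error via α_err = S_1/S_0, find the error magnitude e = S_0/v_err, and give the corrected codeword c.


S = (8, 4, 2), error at position 4, error magnitude e = 5, c = [2, 4, 9, 5, 8].

Step 1: column multipliers v_i = (∏_{j≠i}(α_i − α_j))^{−1} mod 13.
  i = 1 (α = 6): (6−11)(6−4)(6−7)(6−8) = (−5)·2·(−1)·(−2) = −20 ≡ 6, so v_1 = 6^{−1} = 11 (mod 13).
  i = 2 (α = 11): (11−6)(11−4)(11−7)(11−8) = 5·7·4·3 = 420 ≡ 4, so v_2 = 4^{−1} = 10 (mod 13).
  i = 3 (α = 4): (4−6)(4−11)(4−7)(4−8) = (−2)·(−7)·(−3)·(−4) = 168 ≡ 12, so v_3 = 12^{−1} = 12 (mod 13).
  i = 4 (α = 7): (7−6)(7−11)(7−4)(7−8) = 1·(−4)·3·(−1) = 12 ≡ 12, so v_4 = 12^{−1} = 12 (mod 13).
  i = 5 (α = 8): (8−6)(8−11)(8−4)(8−7) = 2·(−3)·4·1 = −24 ≡ 2, so v_5 = 2^{−1} = 7 (mod 13).
  v = [11, 10, 12, 12, 7].
Step 2: syndromes of r = [2, 4, 9, 10, 8] (all sums mod 13).
  S_0 = Σ v_i r_i = 11·2 + 10·4 + 12·9 + 12·10 + 7·8 = 346 ≡ 8.
  S_1 = Σ v_i α_i r_i = 11·6·2 + 10·11·4 + 12·4·9 + 12·7·10 + 7·8·8 = 2292 ≡ 4.
  α_i^2 mod 13 = [10, 4, 3, 10, 12].
  S_2 = Σ v_i α_i^2 r_i = 11·10·2 + 10·4·4 + 12·3·9 + 12·10·10 + 7·12·8 = 2576 ≡ 2.
  S = (8, 4, 2) ≠ 0, so r is not a codeword (an error is present).
Step 3: locate the error. For a single error e at position i, S_ℓ = v_i·e·α_i^ℓ, so α_err = S_1/S_0.
  S_0^{−1} = 8^{−1} = 5 (mod 13), so α_err = 4·5 = 20 ≡ 7 = α_4. Error position i = 4.
  Consistency check: S_2/S_1 = 2·10 = 20 ≡ 7 = α_err ✓ (single-error assumption holds).
Step 4: error magnitude e = S_0/v_4 = S_0·∏_{j≠4}(α_4 − α_j) = 8·12 = 96 ≡ 5 (mod 13).
Step 5: correct position 4: c_4 = r_4 − e = 10 − 5 ≡ 5 (mod 13). Hence c = [2, 4, 9, 5, 8].
  Check: interpolating c through the α_i gives m(x) = 10 + 3·x (degree < 2) with m(α_i) = c_i for every i, so c is indeed a codeword.


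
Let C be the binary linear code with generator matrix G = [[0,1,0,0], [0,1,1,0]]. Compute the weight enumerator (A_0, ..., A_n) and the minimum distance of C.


Weight distribution: A_0 = 1, A_1 = 2, A_2 = 1. Minimum distance d = 1.

Enumerate all 2^2 = 4 messages m ∈ F_2^2.
For each, compute codeword c = mG in F_2^4, then tally its weight.
  m = 00 → c = 0000, weight = 0.
  m = 10 → c = 0100, weight = 1.
  m = 01 → c = 0110, weight = 2.
  m = 11 → c = 0010, weight = 1.
Tally weights:
  weight 0: 1 codewords.
  weight 1: 2 codewords.
  weight 2: 1 codewords.
Minimum distance d = smallest w > 0 with A_w > 0 = 1.
Sanity: Σ A_w = 4 = 2^2 = 4 ✓.


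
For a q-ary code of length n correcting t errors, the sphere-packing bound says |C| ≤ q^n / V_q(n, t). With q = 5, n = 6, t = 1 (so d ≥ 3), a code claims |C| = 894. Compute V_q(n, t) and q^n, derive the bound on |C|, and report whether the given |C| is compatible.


V_q(n, t) = 25, q^n = 15625, Hamming bound = 625, |C| = 894 > bound (violated).

Step 1: Compute V_q(n, t) = Σ_{j=0}^1 C(n, j) (q−1)^j.
  j = 0: C(6,0)·(4)^0 = 1·1 = 1.
  j = 1: C(6,1)·(4)^1 = 6·4 = 24.
  V_q(n, t) = 1 + 24 = 25.
Step 2: q^n = 5^6 = 15625.
Step 3: Hamming bound ⌊q^n / V_q(n,t)⌋ = ⌊15625/25⌋ = 625.
Step 4: Compare |C| = 894 to 625: violated.
The claimed |C| lies above the Hamming bound, so no 5-ary code of length 6 with d ≥ 3 can have 894 codewords.


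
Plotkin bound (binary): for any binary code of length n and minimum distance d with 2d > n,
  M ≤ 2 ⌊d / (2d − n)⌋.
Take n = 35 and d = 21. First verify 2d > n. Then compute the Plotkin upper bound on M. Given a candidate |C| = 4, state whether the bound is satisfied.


Plotkin bound M ≤ 6; given |C| = 4 ≤ bound (satisfied).

Check applicability: 2d = 42, n = 35.
2d − n = 7 > 0, so Plotkin applies.
Compute d/(2d−n) = 21/7 ≈ 3.0000.
⌊d/(2d−n)⌋ = 3.
Plotkin bound: M ≤ 2·3 = 6.
Given |C| = 4, check: satisfied.
This |C| is below the Plotkin bound.


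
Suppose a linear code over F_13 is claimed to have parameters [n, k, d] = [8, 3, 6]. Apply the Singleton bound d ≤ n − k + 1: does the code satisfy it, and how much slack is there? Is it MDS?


Singleton RHS = n − k + 1 = 6, slack = 0, bound satisfied, MDS.

Singleton bound: d ≤ n − k + 1.
Here n = 8, k = 3, so n − k + 1 = 6.
Given d = 6, check d ≤ 6: YES.
Slack = (n − k + 1) − d = 0.
The code is MDS (slack = 0).
Description: the claimed parameters are [8, 3, 6]_13; such a code would be MDS (meets Singleton bound).


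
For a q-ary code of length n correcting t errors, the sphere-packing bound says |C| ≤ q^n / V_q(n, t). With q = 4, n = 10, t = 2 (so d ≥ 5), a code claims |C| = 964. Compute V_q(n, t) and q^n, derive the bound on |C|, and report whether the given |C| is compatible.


V_q(n, t) = 436, q^n = 1048576, Hamming bound = 2404, |C| = 964 ≤ bound (satisfied).

Step 1: Compute V_q(n, t) = Σ_{j=0}^2 C(n, j) (q−1)^j.
  j = 0: C(10,0)·(3)^0 = 1·1 = 1.
  j = 1: C(10,1)·(3)^1 = 10·3 = 30.
  j = 2: C(10,2)·(3)^2 = 45·9 = 405.
  V_q(n, t) = 1 + 30 + 405 = 436.
Step 2: q^n = 4^10 = 1048576.
Step 3: Hamming bound ⌊q^n / V_q(n,t)⌋ = ⌊1048576/436⌋ = 2404.
Step 4: Compare |C| = 964 to 2404: satisfied.
The claimed |C| lies below the Hamming bound.


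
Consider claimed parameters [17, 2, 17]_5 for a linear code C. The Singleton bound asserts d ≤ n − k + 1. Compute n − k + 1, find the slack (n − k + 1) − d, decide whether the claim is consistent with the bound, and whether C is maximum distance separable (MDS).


Singleton RHS = n − k + 1 = 16, slack = -1, bound violated (no such code; not MDS).

Singleton bound: d ≤ n − k + 1.
Here n = 17, k = 2, so n − k + 1 = 16.
Given d = 17, check d ≤ 16: NO.
Slack = (n − k + 1) − d = -1.
The slack is negative: d = 17 exceeds n − k + 1 = 16 by 1, so the Singleton bound is violated and no linear [17, 2, 17]_5 code can exist. In particular it is not MDS (MDS requires d = n − k + 1 exactly).
Description: the claimed parameters are [17, 2, 17]_5; such a code would be impossible (violates the Singleton bound).


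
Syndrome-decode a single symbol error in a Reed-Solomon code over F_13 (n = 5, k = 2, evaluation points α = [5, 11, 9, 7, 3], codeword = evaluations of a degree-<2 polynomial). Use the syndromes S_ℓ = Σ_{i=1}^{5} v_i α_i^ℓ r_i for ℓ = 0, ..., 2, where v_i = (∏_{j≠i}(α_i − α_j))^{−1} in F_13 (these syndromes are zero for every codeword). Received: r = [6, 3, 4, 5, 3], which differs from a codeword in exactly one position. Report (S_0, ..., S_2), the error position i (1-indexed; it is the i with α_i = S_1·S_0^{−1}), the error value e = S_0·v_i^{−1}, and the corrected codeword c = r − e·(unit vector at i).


S = (5, 2, 6), error at position 5, error magnitude e = 9, c = [6, 3, 4, 5, 7].

Step 1: column multipliers v_i = (∏_{j≠i}(α_i − α_j))^{−1} mod 13.
  i = 1 (α = 5): (5−11)(5−9)(5−7)(5−3) = (−6)·(−4)·(−2)·2 = −96 ≡ 8, so v_1 = 8^{−1} = 5 (mod 13).
  i = 2 (α = 11): (11−5)(11−9)(11−7)(11−3) = 6·2·4·8 = 384 ≡ 7, so v_2 = 7^{−1} = 2 (mod 13).
  i = 3 (α = 9): (9−5)(9−11)(9−7)(9−3) = 4·(−2)·2·6 = −96 ≡ 8, so v_3 = 8^{−1} = 5 (mod 13).
  i = 4 (α = 7): (7−5)(7−11)(7−9)(7−3) = 2·(−4)·(−2)·4 = 64 ≡ 12, so v_4 = 12^{−1} = 12 (mod 13).
  i = 5 (α = 3): (3−5)(3−11)(3−9)(3−7) = (−2)·(−8)·(−6)·(−4) = 384 ≡ 7, so v_5 = 7^{−1} = 2 (mod 13).
  v = [5, 2, 5, 12, 2].
Step 2: syndromes of r = [6, 3, 4, 5, 3] (all sums mod 13).
  S_0 = Σ v_i r_i = 5·6 + 2·3 + 5·4 + 12·5 + 2·3 = 122 ≡ 5.
  S_1 = Σ v_i α_i r_i = 5·5·6 + 2·11·3 + 5·9·4 + 12·7·5 + 2·3·3 = 834 ≡ 2.
  α_i^2 mod 13 = [12, 4, 3, 10, 9].
  S_2 = Σ v_i α_i^2 r_i = 5·12·6 + 2·4·3 + 5·3·4 + 12·10·5 + 2·9·3 = 1098 ≡ 6.
  S = (5, 2, 6) ≠ 0, so r is not a codeword (an error is present).
Step 3: locate the error. For a single error e at position i, S_ℓ = v_i·e·α_i^ℓ, so α_err = S_1/S_0.
  S_0^{−1} = 5^{−1} = 8 (mod 13), so α_err = 2·8 = 16 ≡ 3 = α_5. Error position i = 5.
  Consistency check: S_2/S_1 = 6·7 = 42 ≡ 3 = α_err ✓ (single-error assumption holds).
Step 4: error magnitude e = S_0/v_5 = S_0·∏_{j≠5}(α_5 − α_j) = 5·7 = 35 ≡ 9 (mod 13).
Step 5: correct position 5: c_5 = r_5 − e = 3 − 9 ≡ 7 (mod 13). Hence c = [6, 3, 4, 5, 7].
  Check: interpolating c through the α_i gives m(x) = 2 + 6·x (degree < 2) with m(α_i) = c_i for every i, so c is indeed a codeword.


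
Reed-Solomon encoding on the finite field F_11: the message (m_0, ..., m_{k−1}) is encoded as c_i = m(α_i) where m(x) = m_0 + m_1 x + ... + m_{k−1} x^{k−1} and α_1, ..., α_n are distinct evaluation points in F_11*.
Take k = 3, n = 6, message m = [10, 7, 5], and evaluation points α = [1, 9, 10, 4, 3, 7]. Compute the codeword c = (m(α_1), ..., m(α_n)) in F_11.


c = [0, 5, 8, 8, 10, 7]

Message polynomial: m(x) = 10 + 7·x + 5·x^2 (mod 11).
For each evaluation point α_i, compute m(α_i) mod 11:
  α_1 = 1: Horner steps 5 → 1 → 0, so m(1) = 0.
  α_2 = 9: Horner steps 5 → 8 → 5, so m(9) = 5.
  α_3 = 10: Horner steps 5 → 2 → 8, so m(10) = 8.
  α_4 = 4: Horner steps 5 → 5 → 8, so m(4) = 8.
  α_5 = 3: Horner steps 5 → 0 → 10, so m(3) = 10.
  α_6 = 7: Horner steps 5 → 9 → 7, so m(7) = 7.
Codeword c = [0, 5, 8, 8, 10, 7] ∈ F_11^6.


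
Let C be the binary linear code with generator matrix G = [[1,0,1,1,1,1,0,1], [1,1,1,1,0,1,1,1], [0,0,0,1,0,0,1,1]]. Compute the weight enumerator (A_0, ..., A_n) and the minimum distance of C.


Weight distribution: A_0 = 1, A_3 = 2, A_4 = 2, A_5 = 1, A_6 = 1, A_7 = 1. Minimum distance d = 3.

Enumerate all 2^3 = 8 messages m ∈ F_2^3.
For each, compute codeword c = mG in F_2^8, then tally its weight.
  m = 000 → c = 00000000, weight = 0.
  m = 100 → c = 10111101, weight = 6.
  m = 010 → c = 11110111, weight = 7.
  m = 110 → c = 01001010, weight = 3.
  m = 001 → c = 00010011, weight = 3.
  m = 101 → c = 10101110, weight = 5.
  m = 011 → c = 11100100, weight = 4.
  m = 111 → c = 01011001, weight = 4.
Tally weights:
  weight 0: 1 codewords.
  weight 3: 2 codewords.
  weight 4: 2 codewords.
  weight 5: 1 codewords.
  weight 6: 1 codewords.
  weight 7: 1 codewords.
Minimum distance d = smallest w > 0 with A_w > 0 = 3.
Sanity: Σ A_w = 8 = 2^3 = 8 ✓.


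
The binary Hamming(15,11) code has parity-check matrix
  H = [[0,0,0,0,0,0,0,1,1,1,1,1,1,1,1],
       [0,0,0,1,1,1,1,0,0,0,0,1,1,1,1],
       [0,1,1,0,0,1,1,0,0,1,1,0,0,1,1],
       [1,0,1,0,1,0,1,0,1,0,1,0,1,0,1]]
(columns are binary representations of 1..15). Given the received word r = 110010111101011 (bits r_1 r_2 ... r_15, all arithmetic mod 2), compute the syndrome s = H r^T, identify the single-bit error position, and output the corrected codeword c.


s = (0, 1, 1, 1)^T, error position = 7, corrected codeword c = 110010011101011

Compute s = H r^T mod 2 one row at a time:
  s_1 = 1 + 1 + 1 + 0 + 1 + 0 + 1 + 1 = 6 ≡ 0 (mod 2).
  s_2 = 0 + 1 + 0 + 1 + 1 + 0 + 1 + 1 = 5 ≡ 1 (mod 2).
  s_3 = 1 + 0 + 0 + 1 + 1 + 0 + 1 + 1 = 5 ≡ 1 (mod 2).
  s_4 = 1 + 0 + 1 + 1 + 1 + 0 + 0 + 1 = 5 ≡ 1 (mod 2).
s = (0, 1, 1, 1)^T — this equals column 7 of H (binary 0111), so error is at position 7.
Correct: flip bit 7 of r = 110010111101011 to get c = 110010011101011.


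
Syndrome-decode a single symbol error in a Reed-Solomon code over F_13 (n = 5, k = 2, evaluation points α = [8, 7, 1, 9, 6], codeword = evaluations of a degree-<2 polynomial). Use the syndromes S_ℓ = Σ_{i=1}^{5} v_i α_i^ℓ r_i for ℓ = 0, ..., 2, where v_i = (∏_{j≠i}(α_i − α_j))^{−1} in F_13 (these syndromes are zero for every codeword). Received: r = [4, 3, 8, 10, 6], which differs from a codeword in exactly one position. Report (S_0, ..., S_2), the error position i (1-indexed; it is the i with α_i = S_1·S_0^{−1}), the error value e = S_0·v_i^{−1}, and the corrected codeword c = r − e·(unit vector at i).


S = (9, 7, 4), error at position 1, error magnitude e = 4, c = [0, 3, 8, 10, 6].

Step 1: column multipliers v_i = (∏_{j≠i}(α_i − α_j))^{−1} mod 13.
  i = 1 (α = 8): (8−7)(8−1)(8−9)(8−6) = 1·7·(−1)·2 = −14 ≡ 12, so v_1 = 12^{−1} = 12 (mod 13).
  i = 2 (α = 7): (7−8)(7−1)(7−9)(7−6) = (−1)·6·(−2)·1 = 12 ≡ 12, so v_2 = 12^{−1} = 12 (mod 13).
  i = 3 (α = 1): (1−8)(1−7)(1−9)(1−6) = (−7)·(−6)·(−8)·(−5) = 1680 ≡ 3, so v_3 = 3^{−1} = 9 (mod 13).
  i = 4 (α = 9): (9−8)(9−7)(9−1)(9−6) = 1·2·8·3 = 48 ≡ 9, so v_4 = 9^{−1} = 3 (mod 13).
  i = 5 (α = 6): (6−8)(6−7)(6−1)(6−9) = (−2)·(−1)·5·(−3) = −30 ≡ 9, so v_5 = 9^{−1} = 3 (mod 13).
  v = [12, 12, 9, 3, 3].
Step 2: syndromes of r = [4, 3, 8, 10, 6] (all sums mod 13).
  S_0 = Σ v_i r_i = 12·4 + 12·3 + 9·8 + 3·10 + 3·6 = 204 ≡ 9.
  S_1 = Σ v_i α_i r_i = 12·8·4 + 12·7·3 + 9·1·8 + 3·9·10 + 3·6·6 = 1086 ≡ 7.
  α_i^2 mod 13 = [12, 10, 1, 3, 10].
  S_2 = Σ v_i α_i^2 r_i = 12·12·4 + 12·10·3 + 9·1·8 + 3·3·10 + 3·10·6 = 1278 ≡ 4.
  S = (9, 7, 4) ≠ 0, so r is not a codeword (an error is present).
Step 3: locate the error. For a single error e at position i, S_ℓ = v_i·e·α_i^ℓ, so α_err = S_1/S_0.
  S_0^{−1} = 9^{−1} = 3 (mod 13), so α_err = 7·3 = 21 ≡ 8 = α_1. Error position i = 1.
  Consistency check: S_2/S_1 = 4·2 = 8 ≡ 8 = α_err ✓ (single-error assumption holds).
Step 4: error magnitude e = S_0/v_1 = S_0·∏_{j≠1}(α_1 − α_j) = 9·12 = 108 ≡ 4 (mod 13).
Step 5: correct position 1: c_1 = r_1 − e = 4 − 4 ≡ 0 (mod 13). Hence c = [0, 3, 8, 10, 6].
  Check: interpolating c through the α_i gives m(x) = 11 + 10·x (degree < 2) with m(α_i) = c_i for every i, so c is indeed a codeword.


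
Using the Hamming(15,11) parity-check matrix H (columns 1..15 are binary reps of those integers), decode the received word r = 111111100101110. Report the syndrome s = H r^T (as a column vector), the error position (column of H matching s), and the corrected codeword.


s = (0, 1, 0, 1)^T, error position = 5, corrected codeword c = 111101100101110

Compute s = H r^T mod 2 one row at a time:
  s_1 = 0 + 0 + 1 + 0 + 1 + 1 + 1 + 0 = 4 ≡ 0 (mod 2).
  s_2 = 1 + 1 + 1 + 1 + 1 + 1 + 1 + 0 = 7 ≡ 1 (mod 2).
  s_3 = 1 + 1 + 1 + 1 + 1 + 0 + 1 + 0 = 6 ≡ 0 (mod 2).
  s_4 = 1 + 1 + 1 + 1 + 0 + 0 + 1 + 0 = 5 ≡ 1 (mod 2).
s = (0, 1, 0, 1)^T — this equals column 5 of H (binary 0101), so error is at position 5.
Correct: flip bit 5 of r = 111111100101110 to get c = 111101100101110.


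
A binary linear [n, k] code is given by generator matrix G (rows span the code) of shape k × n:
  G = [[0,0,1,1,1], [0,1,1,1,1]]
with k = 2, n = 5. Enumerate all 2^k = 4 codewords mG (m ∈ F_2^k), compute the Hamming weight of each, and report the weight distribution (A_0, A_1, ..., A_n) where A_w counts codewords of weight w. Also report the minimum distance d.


Weight distribution: A_0 = 1, A_1 = 1, A_3 = 1, A_4 = 1. Minimum distance d = 1.

Enumerate all 2^2 = 4 messages m ∈ F_2^2.
For each, compute codeword c = mG in F_2^5, then tally its weight.
  m = 00 → c = 00000, weight = 0.
  m = 10 → c = 00111, weight = 3.
  m = 01 → c = 01111, weight = 4.
  m = 11 → c = 01000, weight = 1.
Tally weights:
  weight 0: 1 codewords.
  weight 1: 1 codewords.
  weight 3: 1 codewords.
  weight 4: 1 codewords.
Minimum distance d = smallest w > 0 with A_w > 0 = 1.
Sanity: Σ A_w = 4 = 2^2 = 4 ✓.


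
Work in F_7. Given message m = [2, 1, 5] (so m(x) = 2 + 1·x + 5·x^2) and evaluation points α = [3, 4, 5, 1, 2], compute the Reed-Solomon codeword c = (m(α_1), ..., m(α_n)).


c = [1, 2, 6, 1, 3]

Message polynomial: m(x) = 2 + 1·x + 5·x^2 (mod 7).
For each evaluation point α_i, compute m(α_i) mod 7:
  α_1 = 3: Horner steps 5 → 2 → 1, so m(3) = 1.
  α_2 = 4: Horner steps 5 → 0 → 2, so m(4) = 2.
  α_3 = 5: Horner steps 5 → 5 → 6, so m(5) = 6.
  α_4 = 1: Horner steps 5 → 6 → 1, so m(1) = 1.
  α_5 = 2: Horner steps 5 → 4 → 3, so m(2) = 3.
Codeword c = [1, 2, 6, 1, 3] ∈ F_7^5.


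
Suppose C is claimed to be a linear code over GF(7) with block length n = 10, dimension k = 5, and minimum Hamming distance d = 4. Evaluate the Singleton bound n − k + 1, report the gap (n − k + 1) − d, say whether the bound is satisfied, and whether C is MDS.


Singleton RHS = n − k + 1 = 6, slack = 2, bound satisfied, not MDS.

Singleton bound: d ≤ n − k + 1.
Here n = 10, k = 5, so n − k + 1 = 6.
Given d = 4, check d ≤ 6: YES.
Slack = (n − k + 1) − d = 2.
The code is NOT MDS (slack = 2 > 0).
Description: the claimed parameters are [10, 5, 4]_7; such a code would be non-MDS.


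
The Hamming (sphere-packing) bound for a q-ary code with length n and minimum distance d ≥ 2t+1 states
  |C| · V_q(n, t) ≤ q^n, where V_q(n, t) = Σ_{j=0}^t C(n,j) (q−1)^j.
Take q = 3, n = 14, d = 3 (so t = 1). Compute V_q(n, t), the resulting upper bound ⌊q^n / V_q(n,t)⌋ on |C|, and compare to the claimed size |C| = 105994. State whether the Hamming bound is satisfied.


V_q(n, t) = 29, q^n = 4782969, Hamming bound = 164929, |C| = 105994 ≤ bound (satisfied).

Step 1: Compute V_q(n, t) = Σ_{j=0}^1 C(n, j) (q−1)^j.
  j = 0: C(14,0)·(2)^0 = 1·1 = 1.
  j = 1: C(14,1)·(2)^1 = 14·2 = 28.
  V_q(n, t) = 1 + 28 = 29.
Step 2: q^n = 3^14 = 4782969.
Step 3: Hamming bound ⌊q^n / V_q(n,t)⌋ = ⌊4782969/29⌋ = 164929.
Step 4: Compare |C| = 105994 to 164929: satisfied.
The claimed |C| lies below the Hamming bound.


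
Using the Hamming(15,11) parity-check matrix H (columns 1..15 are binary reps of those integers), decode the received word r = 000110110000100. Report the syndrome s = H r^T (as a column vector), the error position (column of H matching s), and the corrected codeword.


s = (0, 0, 1, 1)^T, error position = 3, corrected codeword c = 001110110000100

Compute s = H r^T mod 2 one row at a time:
  s_1 = 1 + 0 + 0 + 0 + 0 + 1 + 0 + 0 = 2 ≡ 0 (mod 2).
  s_2 = 1 + 1 + 0 + 1 + 0 + 1 + 0 + 0 = 4 ≡ 0 (mod 2).
  s_3 = 0 + 0 + 0 + 1 + 0 + 0 + 0 + 0 = 1 ≡ 1 (mod 2).
  s_4 = 0 + 0 + 1 + 1 + 0 + 0 + 1 + 0 = 3 ≡ 1 (mod 2).
s = (0, 0, 1, 1)^T — this equals column 3 of H (binary 0011), so error is at position 3.
Correct: flip bit 3 of r = 000110110000100 to get c = 001110110000100.


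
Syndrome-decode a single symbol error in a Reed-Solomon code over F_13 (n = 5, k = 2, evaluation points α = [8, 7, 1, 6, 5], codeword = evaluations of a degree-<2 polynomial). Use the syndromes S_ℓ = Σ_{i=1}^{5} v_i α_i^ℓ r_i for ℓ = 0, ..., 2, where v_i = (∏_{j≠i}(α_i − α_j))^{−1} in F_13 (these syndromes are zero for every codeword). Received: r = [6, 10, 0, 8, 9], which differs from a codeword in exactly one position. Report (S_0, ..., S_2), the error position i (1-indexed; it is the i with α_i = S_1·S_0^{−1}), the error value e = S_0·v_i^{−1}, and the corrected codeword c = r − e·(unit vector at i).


S = (3, 8, 4), error at position 2, error magnitude e = 3, c = [6, 7, 0, 8, 9].

Step 1: column multipliers v_i = (∏_{j≠i}(α_i − α_j))^{−1} mod 13.
  i = 1 (α = 8): (8−7)(8−1)(8−6)(8−5) = 1·7·2·3 = 42 ≡ 3, so v_1 = 3^{−1} = 9 (mod 13).
  i = 2 (α = 7): (7−8)(7−1)(7−6)(7−5) = (−1)·6·1·2 = −12 ≡ 1, so v_2 = 1^{−1} = 1 (mod 13).
  i = 3 (α = 1): (1−8)(1−7)(1−6)(1−5) = (−7)·(−6)·(−5)·(−4) = 840 ≡ 8, so v_3 = 8^{−1} = 5 (mod 13).
  i = 4 (α = 6): (6−8)(6−7)(6−1)(6−5) = (−2)·(−1)·5·1 = 10 ≡ 10, so v_4 = 10^{−1} = 4 (mod 13).
  i = 5 (α = 5): (5−8)(5−7)(5−1)(5−6) = (−3)·(−2)·4·(−1) = −24 ≡ 2, so v_5 = 2^{−1} = 7 (mod 13).
  v = [9, 1, 5, 4, 7].
Step 2: syndromes of r = [6, 10, 0, 8, 9] (all sums mod 13).
  S_0 = Σ v_i r_i = 9·6 + 1·10 + 5·0 + 4·8 + 7·9 = 159 ≡ 3.
  S_1 = Σ v_i α_i r_i = 9·8·6 + 1·7·10 + 5·1·0 + 4·6·8 + 7·5·9 = 1009 ≡ 8.
  α_i^2 mod 13 = [12, 10, 1, 10, 12].
  S_2 = Σ v_i α_i^2 r_i = 9·12·6 + 1·10·10 + 5·1·0 + 4·10·8 + 7·12·9 = 1824 ≡ 4.
  S = (3, 8, 4) ≠ 0, so r is not a codeword (an error is present).
Step 3: locate the error. For a single error e at position i, S_ℓ = v_i·e·α_i^ℓ, so α_err = S_1/S_0.
  S_0^{−1} = 3^{−1} = 9 (mod 13), so α_err = 8·9 = 72 ≡ 7 = α_2. Error position i = 2.
  Consistency check: S_2/S_1 = 4·5 = 20 ≡ 7 = α_err ✓ (single-error assumption holds).
Step 4: error magnitude e = S_0/v_2 = S_0·∏_{j≠2}(α_2 − α_j) = 3·1 = 3 ≡ 3 (mod 13).
Step 5: correct position 2: c_2 = r_2 − e = 10 − 3 ≡ 7 (mod 13). Hence c = [6, 7, 0, 8, 9].
  Check: interpolating c through the α_i gives m(x) = 1 + 12·x (degree < 2) with m(α_i) = c_i for every i, so c is indeed a codeword.


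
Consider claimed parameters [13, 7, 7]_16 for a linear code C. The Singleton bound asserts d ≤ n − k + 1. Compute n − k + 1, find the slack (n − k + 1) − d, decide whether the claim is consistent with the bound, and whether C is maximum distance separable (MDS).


Singleton RHS = n − k + 1 = 7, slack = 0, bound satisfied, MDS.

Singleton bound: d ≤ n − k + 1.
Here n = 13, k = 7, so n − k + 1 = 7.
Given d = 7, check d ≤ 7: YES.
Slack = (n − k + 1) − d = 0.
The code is MDS (slack = 0).
Description: the claimed parameters are [13, 7, 7]_16; such a code would be MDS (meets Singleton bound).


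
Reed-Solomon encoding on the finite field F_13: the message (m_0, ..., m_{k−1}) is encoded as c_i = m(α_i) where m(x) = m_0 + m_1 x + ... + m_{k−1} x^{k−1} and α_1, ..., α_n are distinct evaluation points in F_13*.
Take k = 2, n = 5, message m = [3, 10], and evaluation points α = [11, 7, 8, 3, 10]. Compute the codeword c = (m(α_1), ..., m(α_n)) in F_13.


c = [9, 8, 5, 7, 12]

Message polynomial: m(x) = 3 + 10·x (mod 13).
For each evaluation point α_i, compute m(α_i) mod 13:
  α_1 = 11: Horner steps 10 → 9, so m(11) = 9.
  α_2 = 7: Horner steps 10 → 8, so m(7) = 8.
  α_3 = 8: Horner steps 10 → 5, so m(8) = 5.
  α_4 = 3: Horner steps 10 → 7, so m(3) = 7.
  α_5 = 10: Horner steps 10 → 12, so m(10) = 12.
Codeword c = [9, 8, 5, 7, 12] ∈ F_13^5.


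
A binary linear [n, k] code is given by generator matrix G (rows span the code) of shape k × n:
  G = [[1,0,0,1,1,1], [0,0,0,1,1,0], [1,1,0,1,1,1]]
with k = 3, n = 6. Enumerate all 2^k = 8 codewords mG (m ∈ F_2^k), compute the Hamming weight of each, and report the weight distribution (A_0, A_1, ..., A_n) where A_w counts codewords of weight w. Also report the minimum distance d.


Weight distribution: A_0 = 1, A_1 = 1, A_2 = 2, A_3 = 2, A_4 = 1, A_5 = 1. Minimum distance d = 1.

Enumerate all 2^3 = 8 messages m ∈ F_2^3.
For each, compute codeword c = mG in F_2^6, then tally its weight.
  m = 000 → c = 000000, weight = 0.
  m = 100 → c = 100111, weight = 4.
  m = 010 → c = 000110, weight = 2.
  m = 110 → c = 100001, weight = 2.
  m = 001 → c = 110111, weight = 5.
  m = 101 → c = 010000, weight = 1.
  m = 011 → c = 110001, weight = 3.
  m = 111 → c = 010110, weight = 3.
Tally weights:
  weight 0: 1 codewords.
  weight 1: 1 codewords.
  weight 2: 2 codewords.
  weight 3: 2 codewords.
  weight 4: 1 codewords.
  weight 5: 1 codewords.
Minimum distance d = smallest w > 0 with A_w > 0 = 1.
Sanity: Σ A_w = 8 = 2^3 = 8 ✓.


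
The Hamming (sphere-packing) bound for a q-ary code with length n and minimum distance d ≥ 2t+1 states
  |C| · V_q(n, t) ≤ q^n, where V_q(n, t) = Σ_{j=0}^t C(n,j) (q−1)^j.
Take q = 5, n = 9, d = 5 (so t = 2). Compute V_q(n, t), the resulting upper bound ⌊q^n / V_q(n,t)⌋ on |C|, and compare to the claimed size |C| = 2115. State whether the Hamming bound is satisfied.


V_q(n, t) = 613, q^n = 1953125, Hamming bound = 3186, |C| = 2115 ≤ bound (satisfied).

Step 1: Compute V_q(n, t) = Σ_{j=0}^2 C(n, j) (q−1)^j.
  j = 0: C(9,0)·(4)^0 = 1·1 = 1.
  j = 1: C(9,1)·(4)^1 = 9·4 = 36.
  j = 2: C(9,2)·(4)^2 = 36·16 = 576.
  V_q(n, t) = 1 + 36 + 576 = 613.
Step 2: q^n = 5^9 = 1953125.
Step 3: Hamming bound ⌊q^n / V_q(n,t)⌋ = ⌊1953125/613⌋ = 3186.
Step 4: Compare |C| = 2115 to 3186: satisfied.
The claimed |C| lies below the Hamming bound.


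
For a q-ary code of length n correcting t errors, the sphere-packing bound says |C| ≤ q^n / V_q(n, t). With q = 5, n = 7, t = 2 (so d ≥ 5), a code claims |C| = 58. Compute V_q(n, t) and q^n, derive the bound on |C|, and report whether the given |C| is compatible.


V_q(n, t) = 365, q^n = 78125, Hamming bound = 214, |C| = 58 ≤ bound (satisfied).

Step 1: Compute V_q(n, t) = Σ_{j=0}^2 C(n, j) (q−1)^j.
  j = 0: C(7,0)·(4)^0 = 1·1 = 1.
  j = 1: C(7,1)·(4)^1 = 7·4 = 28.
  j = 2: C(7,2)·(4)^2 = 21·16 = 336.
  V_q(n, t) = 1 + 28 + 336 = 365.
Step 2: q^n = 5^7 = 78125.
Step 3: Hamming bound ⌊q^n / V_q(n,t)⌋ = ⌊78125/365⌋ = 214.
Step 4: Compare |C| = 58 to 214: satisfied.
The claimed |C| lies below the Hamming bound.


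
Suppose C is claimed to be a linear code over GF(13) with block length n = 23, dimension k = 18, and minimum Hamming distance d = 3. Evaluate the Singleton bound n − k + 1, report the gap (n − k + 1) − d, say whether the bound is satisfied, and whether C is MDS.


Singleton RHS = n − k + 1 = 6, slack = 3, bound satisfied, not MDS.

Singleton bound: d ≤ n − k + 1.
Here n = 23, k = 18, so n − k + 1 = 6.
Given d = 3, check d ≤ 6: YES.
Slack = (n − k + 1) − d = 3.
The code is NOT MDS (slack = 3 > 0).
Description: the claimed parameters are [23, 18, 3]_13; such a code would be non-MDS.


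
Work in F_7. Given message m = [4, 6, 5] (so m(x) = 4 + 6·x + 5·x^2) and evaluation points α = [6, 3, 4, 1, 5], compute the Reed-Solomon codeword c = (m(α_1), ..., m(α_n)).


c = [3, 4, 3, 1, 5]

Message polynomial: m(x) = 4 + 6·x + 5·x^2 (mod 7).
For each evaluation point α_i, compute m(α_i) mod 7:
  α_1 = 6: Horner steps 5 → 1 → 3, so m(6) = 3.
  α_2 = 3: Horner steps 5 → 0 → 4, so m(3) = 4.
  α_3 = 4: Horner steps 5 → 5 → 3, so m(4) = 3.
  α_4 = 1: Horner steps 5 → 4 → 1, so m(1) = 1.
  α_5 = 5: Horner steps 5 → 3 → 5, so m(5) = 5.
Codeword c = [3, 4, 3, 1, 5] ∈ F_7^5.


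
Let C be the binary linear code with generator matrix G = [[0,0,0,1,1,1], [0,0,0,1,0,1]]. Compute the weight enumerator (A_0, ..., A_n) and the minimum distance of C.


Weight distribution: A_0 = 1, A_1 = 1, A_2 = 1, A_3 = 1. Minimum distance d = 1.

Enumerate all 2^2 = 4 messages m ∈ F_2^2.
For each, compute codeword c = mG in F_2^6, then tally its weight.
  m = 00 → c = 000000, weight = 0.
  m = 10 → c = 000111, weight = 3.
  m = 01 → c = 000101, weight = 2.
  m = 11 → c = 000010, weight = 1.
Tally weights:
  weight 0: 1 codewords.
  weight 1: 1 codewords.
  weight 2: 1 codewords.
  weight 3: 1 codewords.
Minimum distance d = smallest w > 0 with A_w > 0 = 1.
Sanity: Σ A_w = 4 = 2^2 = 4 ✓.


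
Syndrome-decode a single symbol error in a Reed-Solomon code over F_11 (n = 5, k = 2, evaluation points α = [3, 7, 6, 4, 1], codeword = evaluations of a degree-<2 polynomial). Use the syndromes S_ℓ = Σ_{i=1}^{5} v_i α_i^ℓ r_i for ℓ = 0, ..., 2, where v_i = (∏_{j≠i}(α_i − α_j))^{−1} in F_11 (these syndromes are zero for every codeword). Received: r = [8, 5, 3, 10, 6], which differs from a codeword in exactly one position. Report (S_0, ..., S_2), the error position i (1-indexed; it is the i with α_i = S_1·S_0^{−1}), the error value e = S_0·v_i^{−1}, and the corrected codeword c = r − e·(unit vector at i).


S = (6, 6, 6), error at position 5, error magnitude e = 2, c = [8, 5, 3, 10, 4].

Step 1: column multipliers v_i = (∏_{j≠i}(α_i − α_j))^{−1} mod 11.
  i = 1 (α = 3): (3−7)(3−6)(3−4)(3−1) = (−4)·(−3)·(−1)·2 = −24 ≡ 9, so v_1 = 9^{−1} = 5 (mod 11).
  i = 2 (α = 7): (7−3)(7−6)(7−4)(7−1) = 4·1·3·6 = 72 ≡ 6, so v_2 = 6^{−1} = 2 (mod 11).
  i = 3 (α = 6): (6−3)(6−7)(6−4)(6−1) = 3·(−1)·2·5 = −30 ≡ 3, so v_3 = 3^{−1} = 4 (mod 11).
  i = 4 (α = 4): (4−3)(4−7)(4−6)(4−1) = 1·(−3)·(−2)·3 = 18 ≡ 7, so v_4 = 7^{−1} = 8 (mod 11).
  i = 5 (α = 1): (1−3)(1−7)(1−6)(1−4) = (−2)·(−6)·(−5)·(−3) = 180 ≡ 4, so v_5 = 4^{−1} = 3 (mod 11).
  v = [5, 2, 4, 8, 3].
Step 2: syndromes of r = [8, 5, 3, 10, 6] (all sums mod 11).
  S_0 = Σ v_i r_i = 5·8 + 2·5 + 4·3 + 8·10 + 3·6 = 160 ≡ 6.
  S_1 = Σ v_i α_i r_i = 5·3·8 + 2·7·5 + 4·6·3 + 8·4·10 + 3·1·6 = 600 ≡ 6.
  α_i^2 mod 11 = [9, 5, 3, 5, 1].
  S_2 = Σ v_i α_i^2 r_i = 5·9·8 + 2·5·5 + 4·3·3 + 8·5·10 + 3·1·6 = 864 ≡ 6.
  S = (6, 6, 6) ≠ 0, so r is not a codeword (an error is present).
Step 3: locate the error. For a single error e at position i, S_ℓ = v_i·e·α_i^ℓ, so α_err = S_1/S_0.
  S_0^{−1} = 6^{−1} = 2 (mod 11), so α_err = 6·2 = 12 ≡ 1 = α_5. Error position i = 5.
  Consistency check: S_2/S_1 = 6·2 = 12 ≡ 1 = α_err ✓ (single-error assumption holds).
Step 4: error magnitude e = S_0/v_5 = S_0·∏_{j≠5}(α_5 − α_j) = 6·4 = 24 ≡ 2 (mod 11).
Step 5: correct position 5: c_5 = r_5 − e = 6 − 2 ≡ 4 (mod 11). Hence c = [8, 5, 3, 10, 4].
  Check: interpolating c through the α_i gives m(x) = 2 + 2·x (degree < 2) with m(α_i) = c_i for every i, so c is indeed a codeword.


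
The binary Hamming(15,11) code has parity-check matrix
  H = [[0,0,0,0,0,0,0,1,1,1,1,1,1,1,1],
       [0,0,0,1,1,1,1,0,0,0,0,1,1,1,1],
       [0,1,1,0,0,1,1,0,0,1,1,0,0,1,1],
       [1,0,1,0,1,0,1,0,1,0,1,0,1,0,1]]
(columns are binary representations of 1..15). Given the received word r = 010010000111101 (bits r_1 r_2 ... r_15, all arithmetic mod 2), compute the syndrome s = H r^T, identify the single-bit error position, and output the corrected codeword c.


s = (1, 0, 0, 0)^T, error position = 8, corrected codeword c = 010010010111101

Compute s = H r^T mod 2 one row at a time:
  s_1 = 0 + 0 + 1 + 1 + 1 + 1 + 0 + 1 = 5 ≡ 1 (mod 2).
  s_2 = 0 + 1 + 0 + 0 + 1 + 1 + 0 + 1 = 4 ≡ 0 (mod 2).
  s_3 = 1 + 0 + 0 + 0 + 1 + 1 + 0 + 1 = 4 ≡ 0 (mod 2).
  s_4 = 0 + 0 + 1 + 0 + 0 + 1 + 1 + 1 = 4 ≡ 0 (mod 2).
s = (1, 0, 0, 0)^T — this equals column 8 of H (binary 1000), so error is at position 8.
Correct: flip bit 8 of r = 010010000111101 to get c = 010010010111101.


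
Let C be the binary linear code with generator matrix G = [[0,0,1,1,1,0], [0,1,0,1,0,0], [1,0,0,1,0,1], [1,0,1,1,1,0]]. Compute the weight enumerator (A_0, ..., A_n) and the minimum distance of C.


Weight distribution: A_0 = 1, A_1 = 1, A_2 = 3, A_3 = 6, A_4 = 3, A_5 = 1, A_6 = 1. Minimum distance d = 1.

Enumerate all 2^4 = 16 messages m ∈ F_2^4.
For each, compute codeword c = mG in F_2^6, then tally its weight.
  m = 0000 → c = 000000, weight = 0.
  m = 1000 → c = 001110, weight = 3.
  m = 0100 → c = 010100, weight = 2.
  m = 1100 → c = 011010, weight = 3.
  m = 0010 → c = 100101, weight = 3.
  m = 1010 → c = 101011, weight = 4.
  m = 0110 → c = 110001, weight = 3.
  m = 1110 → c = 111111, weight = 6.
  m = 0001 → c = 101110, weight = 4.
  m = 1001 → c = 100000, weight = 1.
  m = 0101 → c = 111010, weight = 4.
  m = 1101 → c = 110100, weight = 3.
  m = 0011 → c = 001011, weight = 3.
  m = 1011 → c = 000101, weight = 2.
  m = 0111 → c = 011111, weight = 5.
  m = 1111 → c = 010001, weight = 2.
Tally weights:
  weight 0: 1 codewords.
  weight 1: 1 codewords.
  weight 2: 3 codewords.
  weight 3: 6 codewords.
  weight 4: 3 codewords.
  weight 5: 1 codewords.
  weight 6: 1 codewords.
Minimum distance d = smallest w > 0 with A_w > 0 = 1.
Sanity: Σ A_w = 16 = 2^4 = 16 ✓.


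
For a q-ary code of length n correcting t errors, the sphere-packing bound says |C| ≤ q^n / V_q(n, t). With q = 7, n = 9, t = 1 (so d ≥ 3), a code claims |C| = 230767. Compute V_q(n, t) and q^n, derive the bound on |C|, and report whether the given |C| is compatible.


V_q(n, t) = 55, q^n = 40353607, Hamming bound = 733701, |C| = 230767 ≤ bound (satisfied).

Step 1: Compute V_q(n, t) = Σ_{j=0}^1 C(n, j) (q−1)^j.
  j = 0: C(9,0)·(6)^0 = 1·1 = 1.
  j = 1: C(9,1)·(6)^1 = 9·6 = 54.
  V_q(n, t) = 1 + 54 = 55.
Step 2: q^n = 7^9 = 40353607.
Step 3: Hamming bound ⌊q^n / V_q(n,t)⌋ = ⌊40353607/55⌋ = 733701.
Step 4: Compare |C| = 230767 to 733701: satisfied.
The claimed |C| lies below the Hamming bound.


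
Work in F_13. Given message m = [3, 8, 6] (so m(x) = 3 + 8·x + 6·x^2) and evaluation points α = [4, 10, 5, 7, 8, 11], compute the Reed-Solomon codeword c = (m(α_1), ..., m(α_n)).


c = [1, 7, 11, 2, 9, 11]

Message polynomial: m(x) = 3 + 8·x + 6·x^2 (mod 13).
For each evaluation point α_i, compute m(α_i) mod 13:
  α_1 = 4: Horner steps 6 → 6 → 1, so m(4) = 1.
  α_2 = 10: Horner steps 6 → 3 → 7, so m(10) = 7.
  α_3 = 5: Horner steps 6 → 12 → 11, so m(5) = 11.
  α_4 = 7: Horner steps 6 → 11 → 2, so m(7) = 2.
  α_5 = 8: Horner steps 6 → 4 → 9, so m(8) = 9.
  α_6 = 11: Horner steps 6 → 9 → 11, so m(11) = 11.
Codeword c = [1, 7, 11, 2, 9, 11] ∈ F_13^6.


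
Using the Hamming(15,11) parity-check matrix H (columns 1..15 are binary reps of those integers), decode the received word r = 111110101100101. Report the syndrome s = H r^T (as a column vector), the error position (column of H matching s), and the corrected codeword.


s = (0, 1, 1, 1)^T, error position = 7, corrected codeword c = 111110001100101

Compute s = H r^T mod 2 one row at a time:
  s_1 = 0 + 1 + 1 + 0 + 0 + 1 + 0 + 1 = 4 ≡ 0 (mod 2).
  s_2 = 1 + 1 + 0 + 1 + 0 + 1 + 0 + 1 = 5 ≡ 1 (mod 2).
  s_3 = 1 + 1 + 0 + 1 + 1 + 0 + 0 + 1 = 5 ≡ 1 (mod 2).
  s_4 = 1 + 1 + 1 + 1 + 1 + 0 + 1 + 1 = 7 ≡ 1 (mod 2).
s = (0, 1, 1, 1)^T — this equals column 7 of H (binary 0111), so error is at position 7.
Correct: flip bit 7 of r = 111110101100101 to get c = 111110001100101.


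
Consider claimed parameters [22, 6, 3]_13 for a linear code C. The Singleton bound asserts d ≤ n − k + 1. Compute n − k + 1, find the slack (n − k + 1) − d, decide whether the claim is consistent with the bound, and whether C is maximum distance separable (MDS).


Singleton RHS = n − k + 1 = 17, slack = 14, bound satisfied, not MDS.

Singleton bound: d ≤ n − k + 1.
Here n = 22, k = 6, so n − k + 1 = 17.
Given d = 3, check d ≤ 17: YES.
Slack = (n − k + 1) − d = 14.
The code is NOT MDS (slack = 14 > 0).
Description: the claimed parameters are [22, 6, 3]_13; such a code would be non-MDS.


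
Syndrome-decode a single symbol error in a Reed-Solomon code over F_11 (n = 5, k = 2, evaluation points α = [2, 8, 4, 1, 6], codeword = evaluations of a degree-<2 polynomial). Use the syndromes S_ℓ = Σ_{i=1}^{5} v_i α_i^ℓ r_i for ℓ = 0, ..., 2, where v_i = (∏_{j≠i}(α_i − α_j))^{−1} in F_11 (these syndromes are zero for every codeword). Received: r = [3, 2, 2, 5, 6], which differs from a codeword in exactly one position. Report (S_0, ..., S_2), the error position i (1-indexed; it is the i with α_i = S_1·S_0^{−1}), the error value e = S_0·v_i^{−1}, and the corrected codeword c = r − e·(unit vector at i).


S = (9, 3, 1), error at position 3, error magnitude e = 3, c = [3, 2, 10, 5, 6].

Step 1: column multipliers v_i = (∏_{j≠i}(α_i − α_j))^{−1} mod 11.
  i = 1 (α = 2): (2−8)(2−4)(2−1)(2−6) = (−6)·(−2)·1·(−4) = −48 ≡ 7, so v_1 = 7^{−1} = 8 (mod 11).
  i = 2 (α = 8): (8−2)(8−4)(8−1)(8−6) = 6·4·7·2 = 336 ≡ 6, so v_2 = 6^{−1} = 2 (mod 11).
  i = 3 (α = 4): (4−2)(4−8)(4−1)(4−6) = 2·(−4)·3·(−2) = 48 ≡ 4, so v_3 = 4^{−1} = 3 (mod 11).
  i = 4 (α = 1): (1−2)(1−8)(1−4)(1−6) = (−1)·(−7)·(−3)·(−5) = 105 ≡ 6, so v_4 = 6^{−1} = 2 (mod 11).
  i = 5 (α = 6): (6−2)(6−8)(6−4)(6−1) = 4·(−2)·2·5 = −80 ≡ 8, so v_5 = 8^{−1} = 7 (mod 11).
  v = [8, 2, 3, 2, 7].
Step 2: syndromes of r = [3, 2, 2, 5, 6] (all sums mod 11).
  S_0 = Σ v_i r_i = 8·3 + 2·2 + 3·2 + 2·5 + 7·6 = 86 ≡ 9.
  S_1 = Σ v_i α_i r_i = 8·2·3 + 2·8·2 + 3·4·2 + 2·1·5 + 7·6·6 = 366 ≡ 3.
  α_i^2 mod 11 = [4, 9, 5, 1, 3].
  S_2 = Σ v_i α_i^2 r_i = 8·4·3 + 2·9·2 + 3·5·2 + 2·1·5 + 7·3·6 = 298 ≡ 1.
  S = (9, 3, 1) ≠ 0, so r is not a codeword (an error is present).
Step 3: locate the error. For a single error e at position i, S_ℓ = v_i·e·α_i^ℓ, so α_err = S_1/S_0.
  S_0^{−1} = 9^{−1} = 5 (mod 11), so α_err = 3·5 = 15 ≡ 4 = α_3. Error position i = 3.
  Consistency check: S_2/S_1 = 1·4 = 4 ≡ 4 = α_err ✓ (single-error assumption holds).
Step 4: error magnitude e = S_0/v_3 = S_0·∏_{j≠3}(α_3 − α_j) = 9·4 = 36 ≡ 3 (mod 11).
Step 5: correct position 3: c_3 = r_3 − e = 2 − 3 ≡ 10 (mod 11). Hence c = [3, 2, 10, 5, 6].
  Check: interpolating c through the α_i gives m(x) = 7 + 9·x (degree < 2) with m(α_i) = c_i for every i, so c is indeed a codeword.


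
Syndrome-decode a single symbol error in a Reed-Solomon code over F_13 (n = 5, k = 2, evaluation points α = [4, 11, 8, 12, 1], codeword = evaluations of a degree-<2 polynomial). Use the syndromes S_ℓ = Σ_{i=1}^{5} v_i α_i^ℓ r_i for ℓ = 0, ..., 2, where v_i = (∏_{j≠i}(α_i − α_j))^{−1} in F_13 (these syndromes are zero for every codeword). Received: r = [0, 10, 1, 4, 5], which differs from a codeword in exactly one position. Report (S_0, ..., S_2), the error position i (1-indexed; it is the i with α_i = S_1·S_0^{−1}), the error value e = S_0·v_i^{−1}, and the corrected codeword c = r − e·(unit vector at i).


S = (7, 4, 6), error at position 3, error magnitude e = 12, c = [0, 10, 2, 4, 5].

Step 1: column multipliers v_i = (∏_{j≠i}(α_i − α_j))^{−1} mod 13.
  i = 1 (α = 4): (4−11)(4−8)(4−12)(4−1) = (−7)·(−4)·(−8)·3 = −672 ≡ 4, so v_1 = 4^{−1} = 10 (mod 13).
  i = 2 (α = 11): (11−4)(11−8)(11−12)(11−1) = 7·3·(−1)·10 = −210 ≡ 11, so v_2 = 11^{−1} = 6 (mod 13).
  i = 3 (α = 8): (8−4)(8−11)(8−12)(8−1) = 4·(−3)·(−4)·7 = 336 ≡ 11, so v_3 = 11^{−1} = 6 (mod 13).
  i = 4 (α = 12): (12−4)(12−11)(12−8)(12−1) = 8·1·4·11 = 352 ≡ 1, so v_4 = 1^{−1} = 1 (mod 13).
  i = 5 (α = 1): (1−4)(1−11)(1−8)(1−12) = (−3)·(−10)·(−7)·(−11) = 2310 ≡ 9, so v_5 = 9^{−1} = 3 (mod 13).
  v = [10, 6, 6, 1, 3].
Step 2: syndromes of r = [0, 10, 1, 4, 5] (all sums mod 13).
  S_0 = Σ v_i r_i = 10·0 + 6·10 + 6·1 + 1·4 + 3·5 = 85 ≡ 7.
  S_1 = Σ v_i α_i r_i = 10·4·0 + 6·11·10 + 6·8·1 + 1·12·4 + 3·1·5 = 771 ≡ 4.
  α_i^2 mod 13 = [3, 4, 12, 1, 1].
  S_2 = Σ v_i α_i^2 r_i = 10·3·0 + 6·4·10 + 6·12·1 + 1·1·4 + 3·1·5 = 331 ≡ 6.
  S = (7, 4, 6) ≠ 0, so r is not a codeword (an error is present).
Step 3: locate the error. For a single error e at position i, S_ℓ = v_i·e·α_i^ℓ, so α_err = S_1/S_0.
  S_0^{−1} = 7^{−1} = 2 (mod 13), so α_err = 4·2 = 8 ≡ 8 = α_3. Error position i = 3.
  Consistency check: S_2/S_1 = 6·10 = 60 ≡ 8 = α_err ✓ (single-error assumption holds).
Step 4: error magnitude e = S_0/v_3 = S_0·∏_{j≠3}(α_3 − α_j) = 7·11 = 77 ≡ 12 (mod 13).
Step 5: correct position 3: c_3 = r_3 − e = 1 − 12 ≡ 2 (mod 13). Hence c = [0, 10, 2, 4, 5].
  Check: interpolating c through the α_i gives m(x) = 11 + 7·x (degree < 2) with m(α_i) = c_i for every i, so c is indeed a codeword.


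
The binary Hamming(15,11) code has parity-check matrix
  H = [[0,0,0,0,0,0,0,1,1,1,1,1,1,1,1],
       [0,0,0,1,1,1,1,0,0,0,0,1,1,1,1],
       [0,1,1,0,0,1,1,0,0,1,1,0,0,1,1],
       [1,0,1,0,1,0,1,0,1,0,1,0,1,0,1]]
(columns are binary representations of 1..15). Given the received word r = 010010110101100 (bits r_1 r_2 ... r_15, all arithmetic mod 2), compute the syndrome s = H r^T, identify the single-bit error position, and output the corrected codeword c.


s = (0, 0, 1, 1)^T, error position = 3, corrected codeword c = 011010110101100

Compute s = H r^T mod 2 one row at a time:
  s_1 = 1 + 0 + 1 + 0 + 1 + 1 + 0 + 0 = 4 ≡ 0 (mod 2).
  s_2 = 0 + 1 + 0 + 1 + 1 + 1 + 0 + 0 = 4 ≡ 0 (mod 2).
  s_3 = 1 + 0 + 0 + 1 + 1 + 0 + 0 + 0 = 3 ≡ 1 (mod 2).
  s_4 = 0 + 0 + 1 + 1 + 0 + 0 + 1 + 0 = 3 ≡ 1 (mod 2).
s = (0, 0, 1, 1)^T — this equals column 3 of H (binary 0011), so error is at position 3.
Correct: flip bit 3 of r = 010010110101100 to get c = 011010110101100.
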